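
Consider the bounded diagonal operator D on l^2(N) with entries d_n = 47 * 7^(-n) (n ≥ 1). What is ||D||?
||D|| = 47/7 (attained at n = 1)

For D diagonal, ||D|| = sup_n |d_n|. The sequence d_n = 47 * 7^(-n) is positive and strictly decreasing (ratio 7^(-1) < 1), so the supremum is d_1 = 47/7. Hence ||D|| = 47/7.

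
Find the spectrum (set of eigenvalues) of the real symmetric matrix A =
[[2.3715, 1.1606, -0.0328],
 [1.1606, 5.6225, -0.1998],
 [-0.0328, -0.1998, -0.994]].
sigma(A) ≈ {-1, 2, 6}

A is real symmetric, so its spectrum consists of real eigenvalues. Expanding the characteristic polynomial of the displayed matrix gives
  det(λ I - A) = p(λ) = λ^3 + (-7)λ^2 + (4)λ + (12).
Solving p(λ) = 0 yields eigenvalues ≈ -1, 2, 6. (A is shown rounded to 4 decimals, so these recover the underlying integer eigenvalues to within that precision.)
Verification: the trace of A = 7 equals the sum of eigenvalues 7, and det(A) ≈ -12.0004 matches the eigenvalue product -12.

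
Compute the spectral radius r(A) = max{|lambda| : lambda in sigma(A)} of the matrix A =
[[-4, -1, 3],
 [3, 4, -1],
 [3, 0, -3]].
r(A) ≈ 6.3272

The eigenvalues of A are the roots of its characteristic polynomial. With M = A (coefficients from the trace, the sum of principal 2x2 minors, and det A):
  p(λ) = det(λ I - M) = λ^3 + 3λ^2 - 22λ - 6.
No integer candidate from the rational root theorem (±divisors of 6) is a root, so the roots are irrational. The cubic discriminant is Δ = 53752 > 0, so there are three distinct real roots. p(-7) = -48 and p(-6) = 18 have opposite signs, so a root lies in (-7, -6); Newton's method refines it to λ ≈ -6.3272. p(-1) = 18 and p(0) = -6 have opposite signs, so a root lies in (-1, 0); Newton's method refines it to λ ≈ -0.2641. p(3) = -18 and p(4) = 18 have opposite signs, so a root lies in (3, 4); Newton's method refines it to λ ≈ 3.5912. Check (Vieta): the three roots sum to -3, matching tr M = -3.
Thus the eigenvalues (to 4 decimals) are -6.3272 (modulus 6.3272); -0.2641 (modulus 0.2641); 3.5912 (modulus 3.5912). The spectral radius is the largest modulus: r(A) ≈ 6.3272. (Cross-check: r(A) ≤ ||A||_2 ≈ 7.6587; equality holds whenever A is normal, though it can also hold for some non-normal A.)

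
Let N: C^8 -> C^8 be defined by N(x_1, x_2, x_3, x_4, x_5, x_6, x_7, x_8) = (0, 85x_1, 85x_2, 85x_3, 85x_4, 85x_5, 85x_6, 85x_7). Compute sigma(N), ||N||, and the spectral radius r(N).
sigma(N) = {0}; ||N|| = 85; r(N) = 0. (N is nilpotent with N^8 = 0.)

On C^8, N is a strictly lower-triangular matrix with 85 on the subdiagonal and zeros elsewhere, so its characteristic polynomial is lambda^8 and every eigenvalue is 0: sigma(N) = {0}. For the operator norm, N e_i = 85e_{i+1} for i = 1, ..., 7 and N e_8 = 0, so the singular values of N are 85 (with multiplicity 7) and 0; hence ||N|| = 85. The spectral radius r(N) = max|lambda| = 0. Note ||N|| > r(N) — characteristic of non-normal nilpotent operators. Indeed N^8 = 0.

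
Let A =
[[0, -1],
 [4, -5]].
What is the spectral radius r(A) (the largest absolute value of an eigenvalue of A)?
r(A) = 4

The eigenvalues of A are the roots of its characteristic polynomial. With M = A (coefficients from the trace and determinant):
  p(λ) = det(λ I - M) = λ^2 + 5λ + 4.
For λ^2 + 5λ + 4 the discriminant is 9. It is a perfect square (3^2), so the roots are rational: λ = (-5 ± 3)/2 = -1, -4.
Thus the eigenvalues (to 4 decimals) are -1 (modulus 1); -4 (modulus 4). The spectral radius is the largest modulus: r(A) = 4. (Cross-check: r(A) ≤ ||A||_2 ≈ 6.451; equality holds whenever A is normal, though it can also hold for some non-normal A.)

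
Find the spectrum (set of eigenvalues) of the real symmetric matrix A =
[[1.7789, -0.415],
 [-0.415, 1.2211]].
sigma(A) ≈ {1, 2}

A is real symmetric, so its spectrum consists of real eigenvalues. Expanding the characteristic polynomial of the displayed matrix gives
  det(λ I - A) = p(λ) = λ^2 + (-3)λ + (2).
Solving p(λ) = 0 yields eigenvalues ≈ 1, 2. (A is shown rounded to 4 decimals, so these recover the underlying integer eigenvalues to within that precision.)
Verification: the trace of A = 3 equals the sum of eigenvalues 3, and det(A) ≈ 2.0000 matches the eigenvalue product 2.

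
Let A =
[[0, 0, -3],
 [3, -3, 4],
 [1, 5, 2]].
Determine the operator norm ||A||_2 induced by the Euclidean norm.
||A||_2 ≈ 6.2538 (= sqrt(largest eigenvalue of A^T A))

||A||_2 = sigma_max(A) = sqrt(lambda_max(A^T A)). Form the symmetric matrix M = A^T A =
[[10, -4, 14],
 [-4, 34, -2],
 [14, -2, 29]].
Its characteristic polynomial (trace, sum of principal 2x2 minors, determinant of M give the coefficients) is
  p(λ) = det(λ I - M) = λ^3 - 73λ^2 + 1400λ - 2916.
No integer candidate from the rational root theorem (±divisors of 2916) is a root, so the roots are irrational. The cubic discriminant is Δ = 66036800 > 0, so there are three distinct real roots. p(2) = -400 and p(3) = 654 have opposite signs, so a root lies in (2, 3); Newton's method refines it to λ ≈ 2.3651. p(31) = 122 and p(32) = -100 have opposite signs, so a root lies in (31, 32); Newton's method refines it to λ ≈ 31.5254. p(39) = -30 and p(40) = 284 have opposite signs, so a root lies in (39, 40); Newton's method refines it to λ ≈ 39.1096. Check (Vieta): the three roots sum to 73, matching tr M = 73.
So the eigenvalues of A^T A are ≈ 2.3651, 31.5254, 39.1096 (all ≥ 0, as they must be for A^T A). The largest is λ_max ≈ 39.1096, hence ||A||_2 = sqrt(λ_max) ≈ 6.2538.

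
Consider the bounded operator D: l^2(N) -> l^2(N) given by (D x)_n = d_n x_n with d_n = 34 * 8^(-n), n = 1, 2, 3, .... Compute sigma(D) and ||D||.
sigma(D) = {34 * 8^(-n) : n ≥ 1} ∪ {0}; ||D|| = 17/4

A bounded diagonal operator on l^2 with diagonal entries d_n has spectrum equal to the closure of {d_n : n ≥ 1}: every d_n is an eigenvalue (with eigenvector e_n), so {d_n} ⊂ sigma(D); the spectrum is closed, so its closure is too; and for lambda not in the closure, (D - lambda I) has bounded inverse (the diagonal entries 1/(d_n - lambda) are bounded). For our sequence d_n = 34 * 8^(-n), n = 1, 2, 3, ...:
  - {d_n} = {34 * 8^(-n) : n ≥ 1}; the only limit point is 0
  - closure = {34 * 8^(-n) : n ≥ 1} ∪ {0}
For the norm: a diagonal operator has ||D|| = sup_n |d_n|. Here d_n = 34 * 8^(-n) is positive and decreasing, so sup_n |d_n| = d_1 = 34/8 = 17/4. So ||D|| = 17/4.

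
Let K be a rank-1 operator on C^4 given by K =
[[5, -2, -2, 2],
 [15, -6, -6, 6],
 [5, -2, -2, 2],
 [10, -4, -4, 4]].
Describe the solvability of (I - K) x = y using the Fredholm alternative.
(I - K) is singular (det(I - K) = 0, i.e. 1 ∈ sigma(K)). (I - K) x = y is solvable iff y ⊥ ker((I - K)^*) = span{(5, -2, -2, 2)}, i.e. iff 5y_1 - 2y_2 - 2y_3 + 2y_4 = 0. When solvable, the solutions are x = y + c·(1, 3, 1, 2), c arbitrary (ker(I - K) = span{(1, 3, 1, 2)}, dimension 1).

K has rank 1, so it is an outer product K = u v^T: every row of K is a multiple of one row vector. Reading off the entries, u = (1, 3, 1, 2) and v = (5, -2, -2, 2) (row i of K equals u_i·v^T). A rank-one matrix u v^T satisfies K u = u (v·u) and kills the (3)-dimensional subspace v^⊥, so its characteristic polynomial is lambda^3 (lambda - v·u) with v·u = tr K = 1. Hence the eigenvalues of I - K are 1 (multiplicity 3) and 1 - (1) = 0, so det(I - K) = 0. (Direct check: I - K =
[[-4, 2, 2, -2],
 [-15, 7, 6, -6],
 [-5, 2, 3, -2],
 [-10, 4, 4, -3]]
has determinant 0.) So 1 is an eigenvalue of K and (I - K) is not invertible. The finite-dimensional Fredholm alternative says: either (I - K) is invertible, or ker(I - K) ≠ {0} and then range(I - K) = ker((I - K)^*)^⊥, with dim ker(I - K) = dim ker((I - K)^*). We are in the second case, so we need both kernels. Kernel of I - K: (I - K) u = u - u (v·u) = u - u = 0, so ker(I - K) = span{u} = span{(1, 3, 1, 2)} (it is exactly 1-dimensional because rank(I - K) = 3). Kernel of the adjoint: K is real, so (I - K)^* = I - K^T = I - v u^T, and (I - v u^T) v = v - v (u·v) = 0; hence ker((I - K)^*) = span{v} = span{(5, -2, -2, 2)}. Therefore (I - K) x = y is solvable iff <y, v> = 0, i.e. iff 5y_1 - 2y_2 - 2y_3 + 2y_4 = 0. When this holds, K y = u (v·y) = 0, so (I - K) y = y and x = y is a particular solution; the full solution set is the line x = y + c·u = y + c·(1, 3, 1, 2), c ∈ C.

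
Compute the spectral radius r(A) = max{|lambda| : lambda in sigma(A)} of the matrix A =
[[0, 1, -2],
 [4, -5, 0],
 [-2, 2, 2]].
r(A) ≈ 6.0726

The eigenvalues of A are the roots of its characteristic polynomial. With M = A (coefficients from the trace, the sum of principal 2x2 minors, and det A):
  p(λ) = det(λ I - M) = λ^3 + 3λ^2 - 18λ + 4.
No integer candidate from the rational root theorem (±divisors of 4) is a root, so the roots are irrational. The cubic discriminant is Δ = 21492 > 0, so there are three distinct real roots. p(-7) = -66 and p(-6) = 4 have opposite signs, so a root lies in (-7, -6); Newton's method refines it to λ ≈ -6.0726. p(0) = 4 and p(1) = -10 have opposite signs, so a root lies in (0, 1); Newton's method refines it to λ ≈ 0.2319. p(2) = -12 and p(3) = 4 have opposite signs, so a root lies in (2, 3); Newton's method refines it to λ ≈ 2.8407. Check (Vieta): the three roots sum to -3, matching tr M = -3.
Thus the eigenvalues (to 4 decimals) are -6.0726 (modulus 6.0726); 0.2319 (modulus 0.2319); 2.8407 (modulus 2.8407). The spectral radius is the largest modulus: r(A) ≈ 6.0726. (Cross-check: r(A) ≤ ||A||_2 ≈ 7.0649; equality holds whenever A is normal, though it can also hold for some non-normal A.)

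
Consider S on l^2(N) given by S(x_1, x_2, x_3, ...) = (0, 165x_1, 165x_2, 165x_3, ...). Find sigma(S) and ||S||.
sigma(S) = closed disk {z in C : |z| ≤ 165}; ||S|| = 165

Note S = 165·U where U is the unit right shift (U x)_k = x_{k-1} (with x_0 := 0); so ||S|| = 165||U|| and sigma(S) = 165·sigma(U). ||S x||^2 = sum_{k≥1} |165x_k|^2 = 27225||x||^2, so ||S|| = 165 and sigma(S) ⊂ {|z| ≤ 165}. For any |lambda| < 165, the equation (S - lambda I) x = 0 forces x_1 = 0, then 165x_k = lambda x_{k+1} ⇒ x = 0, so S has no eigenvalues. But (S - lambda I) is not surjective for |lambda| < 165: solving (S - lambda I) x = e_1 would require x_n proportional to (lambda/165)^(-n), which is not in l^2. So every |lambda| < 165 lies in the residual spectrum. The boundary |lambda| = 165 is in the approximate point spectrum (the spectrum is closed). Hence sigma(S) is the closed disk of radius 165.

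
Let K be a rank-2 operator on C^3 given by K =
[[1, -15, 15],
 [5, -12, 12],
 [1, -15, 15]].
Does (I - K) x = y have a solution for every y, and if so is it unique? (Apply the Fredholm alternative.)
(I - K) is invertible (det(I - K) = 60 ≠ 0), so for every y in C^3 the equation (I - K) x = y has a unique solution.

K has rank 2 and factors as K = U V^T = u1 v1^T + u2 v2^T with u1 = (-2, -3, -2), v1 = (-2, 3, -3), u2 = (3, 1, 3), v2 = (-1, -3, 3) (multiplying out reproduces the displayed K). The nonzero eigenvalues of U V^T coincide with those of the 2 x 2 matrix G = V^T U = [[v1·u1, v1·u2], [v2·u1, v2·u2]] = [[1, -12], [5, 3]], and by the Sylvester determinant identity det(I_3 - U V^T) = det(I_2 - V^T U) = det([[0, 12], [-5, -2]]) = (0)(-2) - (12)(-5) = 60. (Direct check: I - K =
[[0, 15, -15],
 [-5, 13, -12],
 [-1, 15, -14]]
has determinant 60.) The finite-dimensional Fredholm alternative says: either (I - K) is invertible, or ker(I - K) ≠ {0} and then range(I - K) = ker((I - K)^*)^⊥, with dim ker(I - K) = dim ker((I - K)^*). Since det(I - K) ≠ 0, 1 is not an eigenvalue of K and ker(I - K) = {0}, so we are in the first case: for every y there is a unique x = (I - K)^(-1) y. (Explicitly, by the Woodbury identity, (I - U V^T)^(-1) = I + U (I_2 - G)^(-1) V^T.)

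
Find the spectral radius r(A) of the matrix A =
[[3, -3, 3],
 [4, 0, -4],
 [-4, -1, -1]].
r(A) ≈ 5.5008

The eigenvalues of A are the roots of its characteristic polynomial. With M = A (coefficients from the trace, the sum of principal 2x2 minors, and det A):
  p(λ) = det(λ I - M) = λ^3 - 2λ^2 + 17λ + 84.
No integer candidate from the rational root theorem (±divisors of 84) is a root, so the roots are irrational. The cubic discriminant is Δ = -257728 < 0, so there is one real root and a complex-conjugate pair. p(-3) = -12 and p(-2) = 34 have opposite signs, so a root lies in (-3, -2); Newton's method refines it to λ ≈ -2.7761. Dividing out (λ - (-2.7761)) leaves approximately λ^2 - 4.7761λ + 30.2587. For λ^2 - 4.7761λ + 30.2587 the discriminant is -98.2239. It is negative, so the remaining roots are the complex-conjugate pair λ ≈ 2.388 ± 4.9554i. Their product equals the constant term, so |λ|^2 ≈ 30.2587 and |λ| ≈ 5.5008.
Thus the eigenvalues (to 4 decimals) are -2.7761 (modulus 2.7761); 2.388 ± 4.9554i (modulus 5.5008). The spectral radius is the largest modulus: r(A) ≈ 5.5008. (Cross-check: r(A) ≤ ||A||_2 ≈ 6.4807; equality holds whenever A is normal, though it can also hold for some non-normal A.)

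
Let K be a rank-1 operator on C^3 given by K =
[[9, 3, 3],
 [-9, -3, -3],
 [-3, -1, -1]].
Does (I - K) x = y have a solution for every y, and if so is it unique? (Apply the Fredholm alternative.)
(I - K) is invertible (det(I - K) = -4 ≠ 0), so for every y in C^3 the equation (I - K) x = y has a unique solution.

K has rank 1, so it is an outer product K = u v^T: every row of K is a multiple of one row vector. Reading off the entries, u = (3, -3, -1) and v = (3, 1, 1) (row i of K equals u_i·v^T). A rank-one matrix u v^T satisfies K u = u (v·u) and kills the (2)-dimensional subspace v^⊥, so its characteristic polynomial is lambda^2 (lambda - v·u) with v·u = tr K = 5. Hence the eigenvalues of I - K are 1 (multiplicity 2) and 1 - (5) = -4, so det(I - K) = -4. (Direct check: I - K =
[[-8, -3, -3],
 [9, 4, 3],
 [3, 1, 2]]
has determinant -4.) The finite-dimensional Fredholm alternative says: either (I - K) is invertible, or ker(I - K) ≠ {0} and then range(I - K) = ker((I - K)^*)^⊥, with dim ker(I - K) = dim ker((I - K)^*). Since det(I - K) ≠ 0, 1 is not an eigenvalue of K and ker(I - K) = {0}, so we are in the first case: for every y there is a unique x = (I - K)^(-1) y. Explicitly, by the Sherman–Morrison formula, (I - u v^T)^(-1) = I + u v^T/(1 - v·u), i.e. (I - K)^(-1) = I + K/(-4).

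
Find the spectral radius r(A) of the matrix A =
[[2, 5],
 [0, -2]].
r(A) = 2

The eigenvalues of A are the roots of its characteristic polynomial. With M = A (coefficients from the trace and determinant):
  p(λ) = det(λ I - M) = λ^2 - 4.
For λ^2 - 4 the discriminant is 16. It is a perfect square (4^2), so the roots are rational: λ = (0 ± 4)/2 = 2, -2.
Thus the eigenvalues (to 4 decimals) are 2 (modulus 2); -2 (modulus 2). The spectral radius is the largest modulus: r(A) = 2. (Cross-check: r(A) ≤ ||A||_2 ≈ 5.7016; equality holds whenever A is normal, though it can also hold for some non-normal A.)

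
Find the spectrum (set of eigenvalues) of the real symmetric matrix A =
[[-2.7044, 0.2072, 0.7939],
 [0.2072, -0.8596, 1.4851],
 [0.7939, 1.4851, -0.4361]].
sigma(A) ≈ {-3, -2, 1}

A is real symmetric, so its spectrum consists of real eigenvalues. Expanding the characteristic polynomial of the displayed matrix gives
  det(λ I - A) = p(λ) = λ^3 + (4)λ^2 + (1)λ + (-6).
Solving p(λ) = 0 yields eigenvalues ≈ -3, -2, 1. (A is shown rounded to 4 decimals, so these recover the underlying integer eigenvalues to within that precision.)
Verification: the trace of A = -4 equals the sum of eigenvalues -4, and det(A) ≈ 5.9999 matches the eigenvalue product 6.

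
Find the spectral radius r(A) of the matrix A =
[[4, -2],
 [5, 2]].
r(A) = sqrt(18) ≈ 4.2426

The eigenvalues of A are the roots of its characteristic polynomial. With M = A (coefficients from the trace and determinant):
  p(λ) = det(λ I - M) = λ^2 - 6λ + 18.
For λ^2 - 6λ + 18 the discriminant is -36. It is negative, so the roots are the complex-conjugate pair λ = 3 ± (sqrt(36)/2) i ≈ 3 ± 3i. For a conjugate pair the product of the roots equals the constant term, so |λ|^2 = 18 and |λ| = sqrt(18) ≈ 4.2426.
Thus the eigenvalues (to 4 decimals) are 3 ± 3i (modulus 4.2426). The spectral radius is the largest modulus: r(A) = sqrt(18) ≈ 4.2426. (Cross-check: r(A) ≤ ||A||_2 ≈ 6.4125; equality holds whenever A is normal, though it can also hold for some non-normal A.)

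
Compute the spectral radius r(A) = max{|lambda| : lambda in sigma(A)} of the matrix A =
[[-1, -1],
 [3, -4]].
r(A) = sqrt(7) ≈ 2.6458

The eigenvalues of A are the roots of its characteristic polynomial. With M = A (coefficients from the trace and determinant):
  p(λ) = det(λ I - M) = λ^2 + 5λ + 7.
For λ^2 + 5λ + 7 the discriminant is -3. It is negative, so the roots are the complex-conjugate pair λ = -5/2 ± (sqrt(3)/2) i ≈ -2.5 ± 0.866i. For a conjugate pair the product of the roots equals the constant term, so |λ|^2 = 7 and |λ| = sqrt(7) ≈ 2.6458.
Thus the eigenvalues (to 4 decimals) are -2.5 ± 0.866i (modulus 2.6458). The spectral radius is the largest modulus: r(A) = sqrt(7) ≈ 2.6458. (Cross-check: r(A) ≤ ||A||_2 ≈ 5.0043; equality holds whenever A is normal, though it can also hold for some non-normal A.)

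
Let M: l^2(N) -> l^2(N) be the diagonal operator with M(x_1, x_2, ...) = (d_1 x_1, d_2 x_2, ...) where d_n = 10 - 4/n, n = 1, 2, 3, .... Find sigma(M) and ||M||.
sigma(M) = {10 - 4/n : n ≥ 1} ∪ {10}; ||M|| = 10

A bounded diagonal operator on l^2 with diagonal entries d_n has spectrum equal to the closure of {d_n : n ≥ 1}: every d_n is an eigenvalue (with eigenvector e_n), so {d_n} ⊂ sigma(M); the spectrum is closed, so its closure is too; and for lambda not in the closure, (M - lambda I) has bounded inverse (the diagonal entries 1/(d_n - lambda) are bounded). For our sequence d_n = 10 - 4/n, n = 1, 2, 3, ...:
  - {d_n} = {10 - 4/n : n ≥ 1}; the only limit point is 10
  - closure = {10 - 4/n : n ≥ 1} ∪ {10}
For the norm: a diagonal operator has ||M|| = sup_n |d_n|. Here d_n = 10 - 4/n increases monotonically from d_1 = 6 toward 10, with all terms in [6, 10); so sup_n |d_n| = 10 (the supremum is the limit, not attained). So ||M|| = 10.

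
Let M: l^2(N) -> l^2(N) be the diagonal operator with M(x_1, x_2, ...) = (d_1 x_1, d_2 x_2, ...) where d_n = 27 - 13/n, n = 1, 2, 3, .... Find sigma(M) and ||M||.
sigma(M) = {27 - 13/n : n ≥ 1} ∪ {27}; ||M|| = 27

A bounded diagonal operator on l^2 with diagonal entries d_n has spectrum equal to the closure of {d_n : n ≥ 1}: every d_n is an eigenvalue (with eigenvector e_n), so {d_n} ⊂ sigma(M); the spectrum is closed, so its closure is too; and for lambda not in the closure, (M - lambda I) has bounded inverse (the diagonal entries 1/(d_n - lambda) are bounded). For our sequence d_n = 27 - 13/n, n = 1, 2, 3, ...:
  - {d_n} = {27 - 13/n : n ≥ 1}; the only limit point is 27
  - closure = {27 - 13/n : n ≥ 1} ∪ {27}
For the norm: a diagonal operator has ||M|| = sup_n |d_n|. Here d_n = 27 - 13/n increases monotonically from d_1 = 14 toward 27, with all terms in [14, 27); so sup_n |d_n| = 27 (the supremum is the limit, not attained). So ||M|| = 27.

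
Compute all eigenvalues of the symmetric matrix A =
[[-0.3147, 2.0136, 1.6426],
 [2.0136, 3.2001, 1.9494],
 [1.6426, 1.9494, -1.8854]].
sigma(A) ≈ {-3, -1, 5}

A is real symmetric, so its spectrum consists of real eigenvalues. Expanding the characteristic polynomial of the displayed matrix gives
  det(λ I - A) = p(λ) = λ^3 + (-1)λ^2 + (-17)λ + (-15).
Solving p(λ) = 0 yields eigenvalues ≈ -3, -1, 5. (A is shown rounded to 4 decimals, so these recover the underlying integer eigenvalues to within that precision.)
Verification: the trace of A = 1 equals the sum of eigenvalues 1, and det(A) ≈ 15.0003 matches the eigenvalue product 15.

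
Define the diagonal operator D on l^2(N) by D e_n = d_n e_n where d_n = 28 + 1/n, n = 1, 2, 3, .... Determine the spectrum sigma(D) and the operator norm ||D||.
sigma(D) = {28 + 1/n : n ≥ 1} ∪ {28}; ||D|| = 29

A bounded diagonal operator on l^2 with diagonal entries d_n has spectrum equal to the closure of {d_n : n ≥ 1}: every d_n is an eigenvalue (with eigenvector e_n), so {d_n} ⊂ sigma(D); the spectrum is closed, so its closure is too; and for lambda not in the closure, (D - lambda I) has bounded inverse (the diagonal entries 1/(d_n - lambda) are bounded). For our sequence d_n = 28 + 1/n, n = 1, 2, 3, ...:
  - {d_n} = {28 + 1/n : n ≥ 1}; the only limit point is 28
  - closure = {28 + 1/n : n ≥ 1} ∪ {28}
For the norm: a diagonal operator has ||D|| = sup_n |d_n|. Here d_n = 28 + 1/n is positive and decreasing, so sup_n |d_n| = d_1 = 28 + 1 = 29. So ||D|| = 29.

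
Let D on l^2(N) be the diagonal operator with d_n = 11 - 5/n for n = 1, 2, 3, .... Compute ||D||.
||D|| = 11

For a diagonal operator on l^2 with entries d_n, ||D|| = sup_n |d_n|. Here d_1 = 6, d_2 = 17/2, ..., and d_n = 11 - 5/n increases monotonically toward 11. All terms lie in [6, 11), so |d_n| = d_n and the supremum is the limit 11, which is not attained by any individual d_n. Hence ||D|| = 11.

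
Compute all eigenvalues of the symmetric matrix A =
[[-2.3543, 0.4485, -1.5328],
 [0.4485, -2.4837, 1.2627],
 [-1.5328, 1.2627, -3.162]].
sigma(A) ≈ {-5, -2, -1}

A is real symmetric, so its spectrum consists of real eigenvalues. Expanding the characteristic polynomial of the displayed matrix gives
  det(λ I - A) = p(λ) = λ^3 + (8)λ^2 + (17)λ + (10).
Solving p(λ) = 0 yields eigenvalues ≈ -5, -2, -1. (A is shown rounded to 4 decimals, so these recover the underlying integer eigenvalues to within that precision.)
Verification: the trace of A = -8 equals the sum of eigenvalues -8, and det(A) ≈ -10.0004 matches the eigenvalue product -10.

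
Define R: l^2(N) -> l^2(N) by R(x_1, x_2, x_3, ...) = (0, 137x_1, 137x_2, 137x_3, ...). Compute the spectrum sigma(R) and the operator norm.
sigma(R) = closed disk {z in C : |z| ≤ 137}; ||R|| = 137

Note R = 137·U where U is the unit right shift (U x)_k = x_{k-1} (with x_0 := 0); so ||R|| = 137||U|| and sigma(R) = 137·sigma(U). ||R x||^2 = sum_{k≥1} |137x_k|^2 = 18769||x||^2, so ||R|| = 137 and sigma(R) ⊂ {|z| ≤ 137}. For any |lambda| < 137, the equation (R - lambda I) x = 0 forces x_1 = 0, then 137x_k = lambda x_{k+1} ⇒ x = 0, so R has no eigenvalues. But (R - lambda I) is not surjective for |lambda| < 137: solving (R - lambda I) x = e_1 would require x_n proportional to (lambda/137)^(-n), which is not in l^2. So every |lambda| < 137 lies in the residual spectrum. The boundary |lambda| = 137 is in the approximate point spectrum (the spectrum is closed). Hence sigma(R) is the closed disk of radius 137.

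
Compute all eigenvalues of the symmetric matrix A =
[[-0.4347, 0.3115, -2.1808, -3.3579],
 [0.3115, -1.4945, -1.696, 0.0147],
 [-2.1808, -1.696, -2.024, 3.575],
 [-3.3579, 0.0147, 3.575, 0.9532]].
sigma(A) ≈ {-5, -3, -1, 6}

A is real symmetric, so its spectrum consists of real eigenvalues. Expanding the characteristic polynomial of the displayed matrix gives
  det(λ I - A) = p(λ) = λ^4 + (3)λ^3 + (-31)λ^2 + (-122.9969)λ + (-89.9968).
Solving p(λ) = 0 yields eigenvalues ≈ -5, -3, -1, 6. (A is shown rounded to 4 decimals, so these recover the underlying integer eigenvalues to within that precision.)
Verification: the trace of A = -3 equals the sum of eigenvalues -3, and det(A) ≈ -89.9968 matches the eigenvalue product -90.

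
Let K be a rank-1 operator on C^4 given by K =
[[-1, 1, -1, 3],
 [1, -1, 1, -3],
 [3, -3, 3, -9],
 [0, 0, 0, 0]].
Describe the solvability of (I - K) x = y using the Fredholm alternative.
(I - K) is singular (det(I - K) = 0, i.e. 1 ∈ sigma(K)). (I - K) x = y is solvable iff y ⊥ ker((I - K)^*) = span{(-1, 1, -1, 3)}, i.e. iff -y_1 + y_2 - y_3 + 3y_4 = 0. When solvable, the solutions are x = y + c·(1, -1, -3, 0), c arbitrary (ker(I - K) = span{(1, -1, -3, 0)}, dimension 1).

K has rank 1, so it is an outer product K = u v^T: every row of K is a multiple of one row vector. Reading off the entries, u = (1, -1, -3, 0) and v = (-1, 1, -1, 3) (row i of K equals u_i·v^T). A rank-one matrix u v^T satisfies K u = u (v·u) and kills the (3)-dimensional subspace v^⊥, so its characteristic polynomial is lambda^3 (lambda - v·u) with v·u = tr K = 1. Hence the eigenvalues of I - K are 1 (multiplicity 3) and 1 - (1) = 0, so det(I - K) = 0. (Direct check: I - K =
[[2, -1, 1, -3],
 [-1, 2, -1, 3],
 [-3, 3, -2, 9],
 [0, 0, 0, 1]]
has determinant 0.) So 1 is an eigenvalue of K and (I - K) is not invertible. The finite-dimensional Fredholm alternative says: either (I - K) is invertible, or ker(I - K) ≠ {0} and then range(I - K) = ker((I - K)^*)^⊥, with dim ker(I - K) = dim ker((I - K)^*). We are in the second case, so we need both kernels. Kernel of I - K: (I - K) u = u - u (v·u) = u - u = 0, so ker(I - K) = span{u} = span{(1, -1, -3, 0)} (it is exactly 1-dimensional because rank(I - K) = 3). Kernel of the adjoint: K is real, so (I - K)^* = I - K^T = I - v u^T, and (I - v u^T) v = v - v (u·v) = 0; hence ker((I - K)^*) = span{v} = span{(-1, 1, -1, 3)}. Therefore (I - K) x = y is solvable iff <y, v> = 0, i.e. iff -y_1 + y_2 - y_3 + 3y_4 = 0. When this holds, K y = u (v·y) = 0, so (I - K) y = y and x = y is a particular solution; the full solution set is the line x = y + c·u = y + c·(1, -1, -3, 0), c ∈ C.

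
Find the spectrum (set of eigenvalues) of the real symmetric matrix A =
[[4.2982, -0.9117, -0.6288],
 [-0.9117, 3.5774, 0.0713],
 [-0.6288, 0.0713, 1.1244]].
sigma(A) ≈ {1, 3, 5}

A is real symmetric, so its spectrum consists of real eigenvalues. Expanding the characteristic polynomial of the displayed matrix gives
  det(λ I - A) = p(λ) = λ^3 + (-9)λ^2 + (23)λ + (-15).
Solving p(λ) = 0 yields eigenvalues ≈ 1, 3, 5. (A is shown rounded to 4 decimals, so these recover the underlying integer eigenvalues to within that precision.)
Verification: the trace of A = 9 equals the sum of eigenvalues 9, and det(A) ≈ 15.0000 matches the eigenvalue product 15.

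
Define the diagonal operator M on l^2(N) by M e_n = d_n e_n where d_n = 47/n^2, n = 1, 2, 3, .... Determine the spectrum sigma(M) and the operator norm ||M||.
sigma(M) = {47/n^2 : n ≥ 1} ∪ {0}; ||M|| = 47

A bounded diagonal operator on l^2 with diagonal entries d_n has spectrum equal to the closure of {d_n : n ≥ 1}: every d_n is an eigenvalue (with eigenvector e_n), so {d_n} ⊂ sigma(M); the spectrum is closed, so its closure is too; and for lambda not in the closure, (M - lambda I) has bounded inverse (the diagonal entries 1/(d_n - lambda) are bounded). For our sequence d_n = 47/n^2, n = 1, 2, 3, ...:
  - {d_n} = {47/n^2 : n ≥ 1}; the only limit point is 0
  - closure = {47/n^2 : n ≥ 1} ∪ {0}
For the norm: a diagonal operator has ||M|| = sup_n |d_n|. Here d_n = 47/n^2 is positive and decreasing, so sup_n |d_n| = d_1 = 47. So ||M|| = 47.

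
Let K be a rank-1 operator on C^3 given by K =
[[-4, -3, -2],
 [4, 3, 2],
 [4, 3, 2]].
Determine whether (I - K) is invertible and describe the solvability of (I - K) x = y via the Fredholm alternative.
(I - K) is singular (det(I - K) = 0, i.e. 1 ∈ sigma(K)). (I - K) x = y is solvable iff y ⊥ ker((I - K)^*) = span{(-4, -3, -2)}, i.e. iff -4y_1 - 3y_2 - 2y_3 = 0. When solvable, the solutions are x = y + c·(1, -1, -1), c arbitrary (ker(I - K) = span{(1, -1, -1)}, dimension 1).

K has rank 1, so it is an outer product K = u v^T: every row of K is a multiple of one row vector. Reading off the entries, u = (1, -1, -1) and v = (-4, -3, -2) (row i of K equals u_i·v^T). A rank-one matrix u v^T satisfies K u = u (v·u) and kills the (2)-dimensional subspace v^⊥, so its characteristic polynomial is lambda^2 (lambda - v·u) with v·u = tr K = 1. Hence the eigenvalues of I - K are 1 (multiplicity 2) and 1 - (1) = 0, so det(I - K) = 0. (Direct check: I - K =
[[5, 3, 2],
 [-4, -2, -2],
 [-4, -3, -1]]
has determinant 0.) So 1 is an eigenvalue of K and (I - K) is not invertible. The finite-dimensional Fredholm alternative says: either (I - K) is invertible, or ker(I - K) ≠ {0} and then range(I - K) = ker((I - K)^*)^⊥, with dim ker(I - K) = dim ker((I - K)^*). We are in the second case, so we need both kernels. Kernel of I - K: (I - K) u = u - u (v·u) = u - u = 0, so ker(I - K) = span{u} = span{(1, -1, -1)} (it is exactly 1-dimensional because rank(I - K) = 2). Kernel of the adjoint: K is real, so (I - K)^* = I - K^T = I - v u^T, and (I - v u^T) v = v - v (u·v) = 0; hence ker((I - K)^*) = span{v} = span{(-4, -3, -2)}. Therefore (I - K) x = y is solvable iff <y, v> = 0, i.e. iff -4y_1 - 3y_2 - 2y_3 = 0. When this holds, K y = u (v·y) = 0, so (I - K) y = y and x = y is a particular solution; the full solution set is the line x = y + c·u = y + c·(1, -1, -1), c ∈ C.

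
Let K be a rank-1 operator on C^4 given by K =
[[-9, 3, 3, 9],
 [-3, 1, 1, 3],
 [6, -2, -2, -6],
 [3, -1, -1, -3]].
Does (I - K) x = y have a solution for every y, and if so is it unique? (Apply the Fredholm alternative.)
(I - K) is invertible (det(I - K) = 14 ≠ 0), so for every y in C^4 the equation (I - K) x = y has a unique solution.

K has rank 1, so it is an outer product K = u v^T: every row of K is a multiple of one row vector. Reading off the entries, u = (-3, -1, 2, 1) and v = (3, -1, -1, -3) (row i of K equals u_i·v^T). A rank-one matrix u v^T satisfies K u = u (v·u) and kills the (3)-dimensional subspace v^⊥, so its characteristic polynomial is lambda^3 (lambda - v·u) with v·u = tr K = -13. Hence the eigenvalues of I - K are 1 (multiplicity 3) and 1 - (-13) = 14, so det(I - K) = 14. (Direct check: I - K =
[[10, -3, -3, -9],
 [3, 0, -1, -3],
 [-6, 2, 3, 6],
 [-3, 1, 1, 4]]
has determinant 14.) The finite-dimensional Fredholm alternative says: either (I - K) is invertible, or ker(I - K) ≠ {0} and then range(I - K) = ker((I - K)^*)^⊥, with dim ker(I - K) = dim ker((I - K)^*). Since det(I - K) ≠ 0, 1 is not an eigenvalue of K and ker(I - K) = {0}, so we are in the first case: for every y there is a unique x = (I - K)^(-1) y. Explicitly, by the Sherman–Morrison formula, (I - u v^T)^(-1) = I + u v^T/(1 - v·u), i.e. (I - K)^(-1) = I + K/(14).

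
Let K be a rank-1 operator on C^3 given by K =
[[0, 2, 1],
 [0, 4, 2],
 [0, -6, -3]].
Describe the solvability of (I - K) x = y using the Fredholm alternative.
(I - K) is singular (det(I - K) = 0, i.e. 1 ∈ sigma(K)). (I - K) x = y is solvable iff y ⊥ ker((I - K)^*) = span{(0, 2, 1)}, i.e. iff 2y_2 + y_3 = 0. When solvable, the solutions are x = y + c·(1, 2, -3), c arbitrary (ker(I - K) = span{(1, 2, -3)}, dimension 1).

K has rank 1, so it is an outer product K = u v^T: every row of K is a multiple of one row vector. Reading off the entries, u = (1, 2, -3) and v = (0, 2, 1) (row i of K equals u_i·v^T). A rank-one matrix u v^T satisfies K u = u (v·u) and kills the (2)-dimensional subspace v^⊥, so its characteristic polynomial is lambda^2 (lambda - v·u) with v·u = tr K = 1. Hence the eigenvalues of I - K are 1 (multiplicity 2) and 1 - (1) = 0, so det(I - K) = 0. (Direct check: I - K =
[[1, -2, -1],
 [0, -3, -2],
 [0, 6, 4]]
has determinant 0.) So 1 is an eigenvalue of K and (I - K) is not invertible. The finite-dimensional Fredholm alternative says: either (I - K) is invertible, or ker(I - K) ≠ {0} and then range(I - K) = ker((I - K)^*)^⊥, with dim ker(I - K) = dim ker((I - K)^*). We are in the second case, so we need both kernels. Kernel of I - K: (I - K) u = u - u (v·u) = u - u = 0, so ker(I - K) = span{u} = span{(1, 2, -3)} (it is exactly 1-dimensional because rank(I - K) = 2). Kernel of the adjoint: K is real, so (I - K)^* = I - K^T = I - v u^T, and (I - v u^T) v = v - v (u·v) = 0; hence ker((I - K)^*) = span{v} = span{(0, 2, 1)}. Therefore (I - K) x = y is solvable iff <y, v> = 0, i.e. iff 2y_2 + y_3 = 0. When this holds, K y = u (v·y) = 0, so (I - K) y = y and x = y is a particular solution; the full solution set is the line x = y + c·u = y + c·(1, 2, -3), c ∈ C.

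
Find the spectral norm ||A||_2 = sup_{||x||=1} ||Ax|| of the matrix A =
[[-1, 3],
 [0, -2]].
||A||_2 = sqrt((14 + sqrt(180))/2) ≈ 3.7025 (= sqrt(largest eigenvalue of A^T A))

||A||_2 = sigma_max(A) = sqrt(lambda_max(A^T A)). Form the symmetric matrix M = A^T A =
[[1, -3],
 [-3, 13]].
Its characteristic polynomial (trace, determinant of M give the coefficients) is
  p(λ) = det(λ I - M) = λ^2 - 14λ + 4.
For λ^2 - 14λ + 4 the discriminant is 180. It is nonnegative but not a perfect square, so the roots are real and irrational: λ = (14 ± sqrt(180))/2 ≈ 13.7082, 0.2918.
So the eigenvalues of A^T A are ≈ 0.2918, 13.7082 (all ≥ 0, as they must be for A^T A). The largest is λ_max = (14 + sqrt(180))/2 ≈ 13.7082, hence ||A||_2 = sqrt(λ_max) = sqrt((14 + sqrt(180))/2) ≈ 3.7025.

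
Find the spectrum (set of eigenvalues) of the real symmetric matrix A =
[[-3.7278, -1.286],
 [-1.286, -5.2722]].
sigma(A) ≈ {-6, -3}

A is real symmetric, so its spectrum consists of real eigenvalues. Expanding the characteristic polynomial of the displayed matrix gives
  det(λ I - A) = p(λ) = λ^2 + (9)λ + (18).
Solving p(λ) = 0 yields eigenvalues ≈ -6, -3. (A is shown rounded to 4 decimals, so these recover the underlying integer eigenvalues to within that precision.)
Verification: the trace of A = -9 equals the sum of eigenvalues -9, and det(A) ≈ 17.9999 matches the eigenvalue product 18.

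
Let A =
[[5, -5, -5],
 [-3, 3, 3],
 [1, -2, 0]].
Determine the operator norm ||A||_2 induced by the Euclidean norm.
||A||_2 = sqrt((107 + sqrt(10633))/2) ≈ 10.2498 (= sqrt(largest eigenvalue of A^T A))

||A||_2 = sigma_max(A) = sqrt(lambda_max(A^T A)). Form the symmetric matrix M = A^T A =
[[35, -36, -34],
 [-36, 38, 34],
 [-34, 34, 34]].
Its characteristic polynomial (trace, sum of principal 2x2 minors, determinant of M give the coefficients) is
  p(λ) = det(λ I - M) = λ^3 - 107λ^2 + 204λ.
The constant term is 0, so λ = 0 is a root. Dividing out λ leaves p(λ) = λ(λ^2 - 107λ + 204). For λ^2 - 107λ + 204 the discriminant is 10633. It is nonnegative but not a perfect square, so the roots are real and irrational: λ = (107 ± sqrt(10633))/2 ≈ 105.0582, 1.9418.
So the eigenvalues of A^T A are ≈ 0, 1.9418, 105.0582 (all ≥ 0, as they must be for A^T A). The largest is λ_max = (107 + sqrt(10633))/2 ≈ 105.0582, hence ||A||_2 = sqrt(λ_max) = sqrt((107 + sqrt(10633))/2) ≈ 10.2498.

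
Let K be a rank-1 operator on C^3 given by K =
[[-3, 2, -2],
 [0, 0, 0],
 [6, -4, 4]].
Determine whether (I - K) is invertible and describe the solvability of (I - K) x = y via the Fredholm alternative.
(I - K) is singular (det(I - K) = 0, i.e. 1 ∈ sigma(K)). (I - K) x = y is solvable iff y ⊥ ker((I - K)^*) = span{(-3, 2, -2)}, i.e. iff -3y_1 + 2y_2 - 2y_3 = 0. When solvable, the solutions are x = y + c·(1, 0, -2), c arbitrary (ker(I - K) = span{(1, 0, -2)}, dimension 1).

K has rank 1, so it is an outer product K = u v^T: every row of K is a multiple of one row vector. Reading off the entries, u = (1, 0, -2) and v = (-3, 2, -2) (row i of K equals u_i·v^T). A rank-one matrix u v^T satisfies K u = u (v·u) and kills the (2)-dimensional subspace v^⊥, so its characteristic polynomial is lambda^2 (lambda - v·u) with v·u = tr K = 1. Hence the eigenvalues of I - K are 1 (multiplicity 2) and 1 - (1) = 0, so det(I - K) = 0. (Direct check: I - K =
[[4, -2, 2],
 [0, 1, 0],
 [-6, 4, -3]]
has determinant 0.) So 1 is an eigenvalue of K and (I - K) is not invertible. The finite-dimensional Fredholm alternative says: either (I - K) is invertible, or ker(I - K) ≠ {0} and then range(I - K) = ker((I - K)^*)^⊥, with dim ker(I - K) = dim ker((I - K)^*). We are in the second case, so we need both kernels. Kernel of I - K: (I - K) u = u - u (v·u) = u - u = 0, so ker(I - K) = span{u} = span{(1, 0, -2)} (it is exactly 1-dimensional because rank(I - K) = 2). Kernel of the adjoint: K is real, so (I - K)^* = I - K^T = I - v u^T, and (I - v u^T) v = v - v (u·v) = 0; hence ker((I - K)^*) = span{v} = span{(-3, 2, -2)}. Therefore (I - K) x = y is solvable iff <y, v> = 0, i.e. iff -3y_1 + 2y_2 - 2y_3 = 0. When this holds, K y = u (v·y) = 0, so (I - K) y = y and x = y is a particular solution; the full solution set is the line x = y + c·u = y + c·(1, 0, -2), c ∈ C.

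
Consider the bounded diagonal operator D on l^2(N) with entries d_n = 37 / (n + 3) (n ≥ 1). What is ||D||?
||D|| = 37/4 (attained at n = 1)

For D diagonal, ||D|| = sup_n |d_n| = sup_n 37/(n + 3). This is positive and strictly decreasing in n, so the supremum is attained at n = 1: d_1 = 37/(1 + 3) = 37/4. Hence ||D|| = 37/4.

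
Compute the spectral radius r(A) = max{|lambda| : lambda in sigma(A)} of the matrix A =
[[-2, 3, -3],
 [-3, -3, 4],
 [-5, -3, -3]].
r(A) ≈ 6.4773

The eigenvalues of A are the roots of its characteristic polynomial. With M = A (coefficients from the trace, the sum of principal 2x2 minors, and det A):
  p(λ) = det(λ I - M) = λ^3 + 8λ^2 + 27λ + 111.
No integer candidate from the rational root theorem (±divisors of 111) is a root, so the roots are irrational. The cubic discriminant is Δ = -160503 < 0, so there is one real root and a complex-conjugate pair. p(-7) = -29 and p(-6) = 21 have opposite signs, so a root lies in (-7, -6); Newton's method refines it to λ ≈ -6.4773. Dividing out (λ - (-6.4773)) leaves approximately λ^2 + 1.5227λ + 17.1369. For λ^2 + 1.5227λ + 17.1369 the discriminant is -66.2287. It is negative, so the remaining roots are the complex-conjugate pair λ ≈ -0.7614 ± 4.0691i. Their product equals the constant term, so |λ|^2 ≈ 17.1369 and |λ| ≈ 4.1397.
Thus the eigenvalues (to 4 decimals) are -6.4773 (modulus 6.4773); -0.7614 ± 4.0691i (modulus 4.1397). The spectral radius is the largest modulus: r(A) ≈ 6.4773. (Cross-check: r(A) ≤ ||A||_2 ≈ 7.164; equality holds whenever A is normal, though it can also hold for some non-normal A.)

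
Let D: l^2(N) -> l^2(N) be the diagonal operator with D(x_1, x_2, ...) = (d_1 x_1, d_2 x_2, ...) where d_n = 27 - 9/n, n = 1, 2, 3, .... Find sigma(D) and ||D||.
sigma(D) = {27 - 9/n : n ≥ 1} ∪ {27}; ||D|| = 27

A bounded diagonal operator on l^2 with diagonal entries d_n has spectrum equal to the closure of {d_n : n ≥ 1}: every d_n is an eigenvalue (with eigenvector e_n), so {d_n} ⊂ sigma(D); the spectrum is closed, so its closure is too; and for lambda not in the closure, (D - lambda I) has bounded inverse (the diagonal entries 1/(d_n - lambda) are bounded). For our sequence d_n = 27 - 9/n, n = 1, 2, 3, ...:
  - {d_n} = {27 - 9/n : n ≥ 1}; the only limit point is 27
  - closure = {27 - 9/n : n ≥ 1} ∪ {27}
For the norm: a diagonal operator has ||D|| = sup_n |d_n|. Here d_n = 27 - 9/n increases monotonically from d_1 = 18 toward 27, with all terms in [18, 27); so sup_n |d_n| = 27 (the supremum is the limit, not attained). So ||D|| = 27.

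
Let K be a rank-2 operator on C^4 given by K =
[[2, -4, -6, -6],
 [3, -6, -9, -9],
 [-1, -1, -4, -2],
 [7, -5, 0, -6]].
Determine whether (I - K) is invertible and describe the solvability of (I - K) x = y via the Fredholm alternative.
(I - K) is invertible (det(I - K) = 61 ≠ 0), so for every y in C^4 the equation (I - K) x = y has a unique solution.

K has rank 2 and factors as K = U V^T = u1 v1^T + u2 v2^T with u1 = (0, 0, 1, -3), v1 = (-2, 1, -1, 1), u2 = (-2, -3, -1, -1), v2 = (-1, 2, 3, 3) (multiplying out reproduces the displayed K). The nonzero eigenvalues of U V^T coincide with those of the 2 x 2 matrix G = V^T U = [[v1·u1, v1·u2], [v2·u1, v2·u2]] = [[-4, 1], [-6, -10]], and by the Sylvester determinant identity det(I_4 - U V^T) = det(I_2 - V^T U) = det([[5, -1], [6, 11]]) = (5)(11) - (-1)(6) = 61. (Direct check: I - K =
[[-1, 4, 6, 6],
 [-3, 7, 9, 9],
 [1, 1, 5, 2],
 [-7, 5, 0, 7]]
has determinant 61.) The finite-dimensional Fredholm alternative says: either (I - K) is invertible, or ker(I - K) ≠ {0} and then range(I - K) = ker((I - K)^*)^⊥, with dim ker(I - K) = dim ker((I - K)^*). Since det(I - K) ≠ 0, 1 is not an eigenvalue of K and ker(I - K) = {0}, so we are in the first case: for every y there is a unique x = (I - K)^(-1) y. (Explicitly, by the Woodbury identity, (I - U V^T)^(-1) = I + U (I_2 - G)^(-1) V^T.)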